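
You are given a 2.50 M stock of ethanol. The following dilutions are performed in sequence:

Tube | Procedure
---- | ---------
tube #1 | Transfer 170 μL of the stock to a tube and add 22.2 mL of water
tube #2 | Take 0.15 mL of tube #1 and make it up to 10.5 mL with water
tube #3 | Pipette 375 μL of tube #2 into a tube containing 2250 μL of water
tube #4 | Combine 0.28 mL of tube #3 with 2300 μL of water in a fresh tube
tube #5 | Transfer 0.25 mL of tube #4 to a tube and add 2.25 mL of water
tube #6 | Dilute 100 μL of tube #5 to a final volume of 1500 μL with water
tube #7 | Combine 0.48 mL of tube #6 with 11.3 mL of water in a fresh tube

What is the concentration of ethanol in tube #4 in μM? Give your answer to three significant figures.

Step 1: 170 μL + 22.2 mL = 22370 μL total → factor 22370/170 = 131.59
Step 2: 0.15 mL brought to 10.5 mL → factor 10.5/0.15 = 70
Step 3: 375 μL + 2250 μL = 2625 μL total → factor 2625/375 = 7
Step 4: 0.28 mL + 2300 μL = 2.58 mL total → factor 2.58/0.28 = 9.2143
Dilution factor through tube #4 = 131.59 × 70 × 7 × 9.2143 = 5.9412 × 10^5
[tube #4] = 2.50 M / 5.9412 × 10^5 = 4.208 × 10^-6 M = 4.21 μM

4.21 μM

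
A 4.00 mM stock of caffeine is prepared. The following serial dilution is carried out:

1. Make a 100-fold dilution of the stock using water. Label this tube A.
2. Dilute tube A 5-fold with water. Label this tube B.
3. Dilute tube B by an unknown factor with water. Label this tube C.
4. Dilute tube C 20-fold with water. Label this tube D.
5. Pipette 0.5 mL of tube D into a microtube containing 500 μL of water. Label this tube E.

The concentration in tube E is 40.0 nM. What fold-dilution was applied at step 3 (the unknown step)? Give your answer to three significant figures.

Step 1: 100-fold → factor 100
Step 2: 5-fold → factor 5
Step 3: unknown factor x
Step 4: 20-fold → factor 20
Step 5: 0.5 mL + 500 μL = 1 mL total → factor 1/0.5 = 2
Product of known-step factors = 20000
Overall factor = 4.00 mM / (40.0 nM) = 1 × 10^5
x = 1 × 10^5 / 20000 = 5.00

5.00-fold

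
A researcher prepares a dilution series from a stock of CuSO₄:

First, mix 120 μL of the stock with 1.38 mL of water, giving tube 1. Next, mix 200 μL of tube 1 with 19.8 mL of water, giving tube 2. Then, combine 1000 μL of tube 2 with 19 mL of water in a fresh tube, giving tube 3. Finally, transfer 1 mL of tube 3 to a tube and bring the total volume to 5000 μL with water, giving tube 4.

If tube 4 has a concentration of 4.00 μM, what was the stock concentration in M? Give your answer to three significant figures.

Step 1: 120 μL + 1.38 mL = 1500 μL total → factor 1500/120 = 12.5
Step 2: 200 μL + 19.8 mL = 20000 μL total → factor 20000/200 = 100
Step 3: 1000 μL + 19 mL = 20000 μL total → factor 20000/1000 = 20
Step 4: 1 mL brought to 5000 μL → factor 5/1 = 5
Overall dilution factor = 12.5 × 100 × 20 × 5 = 1.25 × 10^5
Stock = 4.00 μM × 1.25 × 10^5 = 5.000 × 10^5 μM = 0.500 M

0.500 M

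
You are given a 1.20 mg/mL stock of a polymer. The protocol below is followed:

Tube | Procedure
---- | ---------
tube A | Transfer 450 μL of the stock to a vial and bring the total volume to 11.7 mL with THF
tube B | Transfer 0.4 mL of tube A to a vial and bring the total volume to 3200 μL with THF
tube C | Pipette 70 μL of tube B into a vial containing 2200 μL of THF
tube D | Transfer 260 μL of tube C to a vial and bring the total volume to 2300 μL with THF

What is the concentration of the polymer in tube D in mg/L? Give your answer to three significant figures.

Step 1: 450 μL brought to 11.7 mL → factor 11700/450 = 26
Step 2: 0.4 mL brought to 3200 μL → factor 3.2/0.4 = 8
Step 3: 70 μL + 2200 μL = 2270 μL total → factor 2270/70 = 32.429
Step 4: 260 μL brought to 2300 μL → factor 2300/260 = 8.8462
Overall dilution factor = 26 × 8 × 32.429 × 8.8462 = 59669
Final = 1.20 mg/mL / 59669 = 2.011 × 10^-5 mg/mL = 0.0201 mg/L

0.0201 mg/L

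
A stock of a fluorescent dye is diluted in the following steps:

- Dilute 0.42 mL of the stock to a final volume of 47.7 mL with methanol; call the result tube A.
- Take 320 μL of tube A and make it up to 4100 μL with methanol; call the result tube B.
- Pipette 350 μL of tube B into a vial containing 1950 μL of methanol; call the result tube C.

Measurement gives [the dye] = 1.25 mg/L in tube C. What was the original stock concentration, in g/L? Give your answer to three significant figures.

Step 1: 0.42 mL brought to 47.7 mL → factor 47.7/0.42 = 113.57
Step 2: 320 μL brought to 4100 μL → factor 4100/320 = 12.812
Step 3: 350 μL + 1950 μL = 2300 μL total → factor 2300/350 = 6.5714
Overall dilution factor = 113.57 × 12.812 × 6.5714 = 9562.3
Stock = 1.25 mg/L × 9562.3 = 1.195 × 10^4 mg/L = 12.0 g/L

12.0 g/L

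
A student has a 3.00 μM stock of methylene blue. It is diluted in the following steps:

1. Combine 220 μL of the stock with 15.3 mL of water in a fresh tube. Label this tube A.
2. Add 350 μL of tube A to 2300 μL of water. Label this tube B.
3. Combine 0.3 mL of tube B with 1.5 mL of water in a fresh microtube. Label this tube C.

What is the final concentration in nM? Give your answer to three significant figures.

0.936 nM

Step 1: 220 μL + 15.3 mL = 15520 μL total → factor 15520/220 = 70.545
Step 2: 350 μL + 2300 μL = 2650 μL total → factor 2650/350 = 7.5714
Step 3: 0.3 mL + 1.5 mL = 1.8 mL total → factor 1.8/0.3 = 6
Overall dilution factor = 70.545 × 7.5714 × 6 = 3204.8
Final = 3.00 μM / 3204.8 = 0.0009361 μM = 0.936 nM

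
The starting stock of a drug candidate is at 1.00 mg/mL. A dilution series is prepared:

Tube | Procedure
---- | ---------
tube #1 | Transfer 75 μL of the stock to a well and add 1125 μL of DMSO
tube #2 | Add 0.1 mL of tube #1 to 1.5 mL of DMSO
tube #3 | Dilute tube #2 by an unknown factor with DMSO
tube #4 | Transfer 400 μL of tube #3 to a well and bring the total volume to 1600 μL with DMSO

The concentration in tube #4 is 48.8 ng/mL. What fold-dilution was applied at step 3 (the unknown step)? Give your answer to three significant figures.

20.0-fold

Step 1: 75 μL + 1125 μL = 1200 μL total → factor 1200/75 = 16
Step 2: 0.1 mL + 1.5 mL = 1.6 mL total → factor 1.6/0.1 = 16
Step 3: unknown factor x
Step 4: 400 μL brought to 1600 μL → factor 1600/400 = 4
Product of known-step factors = 1024
Overall factor = 1.00 mg/mL / (48.8 ng/mL) = 20492
x = 20492 / 1024 = 20.0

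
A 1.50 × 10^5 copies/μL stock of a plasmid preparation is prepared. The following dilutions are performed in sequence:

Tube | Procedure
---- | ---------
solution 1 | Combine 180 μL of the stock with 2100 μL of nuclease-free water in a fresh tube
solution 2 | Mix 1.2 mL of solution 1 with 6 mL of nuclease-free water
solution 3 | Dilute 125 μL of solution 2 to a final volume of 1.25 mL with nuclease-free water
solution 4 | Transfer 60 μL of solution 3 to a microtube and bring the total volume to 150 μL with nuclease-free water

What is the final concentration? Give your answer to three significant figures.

78.9 copies/μL

Step 1: 180 μL + 2100 μL = 2280 μL total → factor 2280/180 = 12.667
Step 2: 1.2 mL + 6 mL = 7.2 mL total → factor 7.2/1.2 = 6
Step 3: 125 μL brought to 1.25 mL → factor 1250/125 = 10
Step 4: 60 μL brought to 150 μL → factor 150/60 = 2.5
Overall dilution factor = 12.667 × 6 × 10 × 2.5 = 1900
Final = 1.50 × 10^5 copies/μL / 1900 = 78.9 copies/μL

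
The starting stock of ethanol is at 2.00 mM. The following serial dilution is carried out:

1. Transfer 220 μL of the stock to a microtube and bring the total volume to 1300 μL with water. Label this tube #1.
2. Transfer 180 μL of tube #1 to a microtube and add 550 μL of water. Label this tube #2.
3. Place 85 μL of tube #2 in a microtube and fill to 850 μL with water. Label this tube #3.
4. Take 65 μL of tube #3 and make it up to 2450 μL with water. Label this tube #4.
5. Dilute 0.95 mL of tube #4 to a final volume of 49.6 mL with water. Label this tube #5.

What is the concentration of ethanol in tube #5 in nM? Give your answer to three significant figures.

Step 1: 220 μL brought to 1300 μL → factor 1300/220 = 5.9091
Step 2: 180 μL + 550 μL = 730 μL total → factor 730/180 = 4.0556
Step 3: 85 μL brought to 850 μL → factor 850/85 = 10
Step 4: 65 μL brought to 2450 μL → factor 2450/65 = 37.692
Step 5: 0.95 mL brought to 49.6 mL → factor 49.6/0.95 = 52.211
Overall dilution factor = 5.9091 × 4.0556 × 10 × 37.692 × 52.211 = 4.7161 × 10^5
Final = 2.00 mM / 4.7161 × 10^5 = 4.241 × 10^-6 mM = 4.24 nM

4.24 nM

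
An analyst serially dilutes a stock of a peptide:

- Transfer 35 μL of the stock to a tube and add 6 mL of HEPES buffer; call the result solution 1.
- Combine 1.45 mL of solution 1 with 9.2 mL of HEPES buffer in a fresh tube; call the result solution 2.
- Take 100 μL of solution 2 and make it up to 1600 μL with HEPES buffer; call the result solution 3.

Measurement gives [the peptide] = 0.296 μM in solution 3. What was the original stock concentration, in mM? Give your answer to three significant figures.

6.00 mM

Step 1: 35 μL + 6 mL = 6035 μL total → factor 6035/35 = 172.43
Step 2: 1.45 mL + 9.2 mL = 10.65 mL total → factor 10.65/1.45 = 7.3448
Step 3: 100 μL brought to 1600 μL → factor 1600/100 = 16
Overall dilution factor = 172.43 × 7.3448 × 16 = 20263
Stock = 0.296 μM × 20263 = 5998 μM = 6.00 mM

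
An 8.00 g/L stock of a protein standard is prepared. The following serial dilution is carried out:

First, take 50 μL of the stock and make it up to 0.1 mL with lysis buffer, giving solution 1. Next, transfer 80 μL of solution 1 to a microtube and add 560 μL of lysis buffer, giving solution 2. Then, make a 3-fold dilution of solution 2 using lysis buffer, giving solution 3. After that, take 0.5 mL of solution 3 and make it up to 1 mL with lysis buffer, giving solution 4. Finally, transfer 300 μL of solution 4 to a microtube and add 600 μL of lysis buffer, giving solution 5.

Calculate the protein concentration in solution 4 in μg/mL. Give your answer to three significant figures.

83.3 μg/mL

Step 1: 50 μL brought to 0.1 mL → factor 100/50 = 2
Step 2: 80 μL + 560 μL = 640 μL total → factor 640/80 = 8
Step 3: 3-fold → factor 3
Step 4: 0.5 mL brought to 1 mL → factor 1/0.5 = 2
Dilution factor through solution 4 = 2 × 8 × 3 × 2 = 96
[solution 4] = 8.00 g/L / 96 = 0.08333 g/L = 83.3 μg/mL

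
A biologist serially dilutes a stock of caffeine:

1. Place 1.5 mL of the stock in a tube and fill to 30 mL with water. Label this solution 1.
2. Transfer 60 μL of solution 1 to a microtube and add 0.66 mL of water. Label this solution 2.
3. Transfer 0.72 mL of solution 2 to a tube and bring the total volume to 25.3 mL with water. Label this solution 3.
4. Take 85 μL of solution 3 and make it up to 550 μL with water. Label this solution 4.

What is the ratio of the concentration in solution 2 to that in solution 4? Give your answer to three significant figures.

Step 1: 1.5 mL brought to 30 mL → factor 30/1.5 = 20
Step 2: 60 μL + 0.66 mL = 720 μL total → factor 720/60 = 12
Step 3: 0.72 mL brought to 25.3 mL → factor 25.3/0.72 = 35.139
Step 4: 85 μL brought to 550 μL → factor 550/85 = 6.4706
Dilution factor to solution 2 = 240; to solution 4 = 54569
[solution 2]/[solution 4] = (factor to solution 4)/(factor to solution 2) = 54569/240 = 227

227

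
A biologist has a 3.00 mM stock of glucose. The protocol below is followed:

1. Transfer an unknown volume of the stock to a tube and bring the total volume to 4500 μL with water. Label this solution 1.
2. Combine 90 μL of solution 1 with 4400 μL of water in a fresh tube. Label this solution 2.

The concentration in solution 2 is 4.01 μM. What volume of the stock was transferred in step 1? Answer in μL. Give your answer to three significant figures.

Step 1: v brought to 4500 μL → factor = 4500 μL/v
Step 2: 90 μL + 4400 μL = 4490 μL total → factor 4490/90 = 49.889
Product of known-step factors = 49.889
Overall factor = 3.00 mM / (4.01 μM) = 748.13
Step-1 factor = 748.13 / 49.889 = 14.996
v = 4500 μL / 14.996 = 300 μL

300 μL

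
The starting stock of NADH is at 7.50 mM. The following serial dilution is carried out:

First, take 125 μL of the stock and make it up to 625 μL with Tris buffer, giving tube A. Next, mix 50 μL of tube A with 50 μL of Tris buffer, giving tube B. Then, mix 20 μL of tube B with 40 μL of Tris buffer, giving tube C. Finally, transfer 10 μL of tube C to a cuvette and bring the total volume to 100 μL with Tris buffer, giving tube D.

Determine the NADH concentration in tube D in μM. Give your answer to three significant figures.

Step 1: 125 μL brought to 625 μL → factor 625/125 = 5
Step 2: 50 μL + 50 μL = 100 μL total → factor 100/50 = 2
Step 3: 20 μL + 40 μL = 60 μL total → factor 60/20 = 3
Step 4: 10 μL brought to 100 μL → factor 100/10 = 10
Overall dilution factor = 5 × 2 × 3 × 10 = 300
Final = 7.50 mM / 300 = 0.02500 mM = 25.0 μM

25.0 μM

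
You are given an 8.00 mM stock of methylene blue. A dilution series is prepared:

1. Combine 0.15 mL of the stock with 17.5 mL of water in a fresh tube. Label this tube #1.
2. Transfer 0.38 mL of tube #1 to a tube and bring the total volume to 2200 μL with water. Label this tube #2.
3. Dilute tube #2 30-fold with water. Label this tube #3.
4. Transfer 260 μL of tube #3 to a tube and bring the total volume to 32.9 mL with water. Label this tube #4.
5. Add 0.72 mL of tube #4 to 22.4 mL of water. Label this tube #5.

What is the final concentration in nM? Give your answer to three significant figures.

0.0963 nM

Step 1: 0.15 mL + 17.5 mL = 17.65 mL total → factor 17.65/0.15 = 117.67
Step 2: 0.38 mL brought to 2200 μL → factor 2.2/0.38 = 5.7895
Step 3: 30-fold → factor 30
Step 4: 260 μL brought to 32.9 mL → factor 32900/260 = 126.54
Step 5: 0.72 mL + 22.4 mL = 23.12 mL total → factor 23.12/0.72 = 32.111
Overall dilution factor = 117.67 × 5.7895 × 30 × 126.54 × 32.111 = 8.3041 × 10^7
Final = 8.00 mM / 8.3041 × 10^7 = 9.634 × 10^-8 mM = 0.0963 nM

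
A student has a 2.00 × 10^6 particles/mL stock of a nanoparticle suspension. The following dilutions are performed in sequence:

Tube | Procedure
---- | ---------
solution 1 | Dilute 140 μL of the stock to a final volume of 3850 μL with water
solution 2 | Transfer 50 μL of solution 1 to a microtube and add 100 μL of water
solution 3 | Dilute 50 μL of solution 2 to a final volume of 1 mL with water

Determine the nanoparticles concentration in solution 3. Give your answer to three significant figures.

1.21 × 10^3 particles/mL

Step 1: 140 μL brought to 3850 μL → factor 3850/140 = 27.5
Step 2: 50 μL + 100 μL = 150 μL total → factor 150/50 = 3
Step 3: 50 μL brought to 1 mL → factor 1000/50 = 20
Overall dilution factor = 27.5 × 3 × 20 = 1650
Final = 2.00 × 10^6 particles/mL / 1650 = 1.21 × 10^3 particles/mL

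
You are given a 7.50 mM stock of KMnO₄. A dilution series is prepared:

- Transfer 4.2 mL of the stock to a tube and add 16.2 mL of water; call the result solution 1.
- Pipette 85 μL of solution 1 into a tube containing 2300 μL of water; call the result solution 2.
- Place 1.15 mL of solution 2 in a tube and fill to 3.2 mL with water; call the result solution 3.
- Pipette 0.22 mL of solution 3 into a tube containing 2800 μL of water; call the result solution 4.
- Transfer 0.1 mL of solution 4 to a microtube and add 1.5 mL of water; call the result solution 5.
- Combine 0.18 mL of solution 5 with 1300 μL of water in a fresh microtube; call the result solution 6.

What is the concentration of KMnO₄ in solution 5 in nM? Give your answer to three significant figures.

Step 1: 4.2 mL + 16.2 mL = 20.4 mL total → factor 20.4/4.2 = 4.8571
Step 2: 85 μL + 2300 μL = 2385 μL total → factor 2385/85 = 28.059
Step 3: 1.15 mL brought to 3.2 mL → factor 3.2/1.15 = 2.7826
Step 4: 0.22 mL + 2800 μL = 3.02 mL total → factor 3.02/0.22 = 13.727
Step 5: 0.1 mL + 1.5 mL = 1.6 mL total → factor 1.6/0.1 = 16
Dilution factor through solution 5 = 4.8571 × 28.059 × 2.7826 × 13.727 × 16 = 83293
[solution 5] = 7.50 mM / 83293 = 9.004 × 10^-5 mM = 90.0 nM

90.0 nM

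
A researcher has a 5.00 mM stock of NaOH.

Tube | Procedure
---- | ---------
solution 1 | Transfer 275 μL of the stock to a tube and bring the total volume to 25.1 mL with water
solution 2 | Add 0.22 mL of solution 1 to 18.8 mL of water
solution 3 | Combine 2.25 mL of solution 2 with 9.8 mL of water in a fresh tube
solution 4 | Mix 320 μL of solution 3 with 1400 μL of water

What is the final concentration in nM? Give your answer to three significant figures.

Step 1: 275 μL brought to 25.1 mL → factor 25100/275 = 91.273
Step 2: 0.22 mL + 18.8 mL = 19.02 mL total → factor 19.02/0.22 = 86.455
Step 3: 2.25 mL + 9.8 mL = 12.05 mL total → factor 12.05/2.25 = 5.3556
Step 4: 320 μL + 1400 μL = 1720 μL total → factor 1720/320 = 5.375
Overall dilution factor = 91.273 × 86.455 × 5.3556 × 5.375 = 2.2715 × 10^5
Final = 5.00 mM / 2.2715 × 10^5 = 2.201 × 10^-5 mM = 22.0 nM

22.0 nM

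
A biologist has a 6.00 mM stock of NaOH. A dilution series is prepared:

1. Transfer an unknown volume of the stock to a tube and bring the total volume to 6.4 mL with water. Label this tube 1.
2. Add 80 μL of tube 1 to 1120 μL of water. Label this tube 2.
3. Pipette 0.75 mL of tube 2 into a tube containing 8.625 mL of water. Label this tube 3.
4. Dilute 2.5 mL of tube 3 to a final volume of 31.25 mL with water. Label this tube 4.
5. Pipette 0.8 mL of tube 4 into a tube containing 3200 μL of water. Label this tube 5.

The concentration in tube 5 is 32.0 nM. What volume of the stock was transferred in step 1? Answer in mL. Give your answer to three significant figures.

Step 1: v brought to 6.4 mL → factor = 6.4 mL/v
Step 2: 80 μL + 1120 μL = 1200 μL total → factor 1200/80 = 15
Step 3: 0.75 mL + 8.625 mL = 9.375 mL total → factor 9.375/0.75 = 12.5
Step 4: 2.5 mL brought to 31.25 mL → factor 31.25/2.5 = 12.5
Step 5: 0.8 mL + 3200 μL = 4 mL total → factor 4/0.8 = 5
Product of known-step factors = 11719
Overall factor = 6.00 mM / (32.0 nM) = 1.875 × 10^5
Step-1 factor = 1.875 × 10^5 / 11719 = 16
v = 6.4 mL / 16 = 0.400 mL

0.400 mL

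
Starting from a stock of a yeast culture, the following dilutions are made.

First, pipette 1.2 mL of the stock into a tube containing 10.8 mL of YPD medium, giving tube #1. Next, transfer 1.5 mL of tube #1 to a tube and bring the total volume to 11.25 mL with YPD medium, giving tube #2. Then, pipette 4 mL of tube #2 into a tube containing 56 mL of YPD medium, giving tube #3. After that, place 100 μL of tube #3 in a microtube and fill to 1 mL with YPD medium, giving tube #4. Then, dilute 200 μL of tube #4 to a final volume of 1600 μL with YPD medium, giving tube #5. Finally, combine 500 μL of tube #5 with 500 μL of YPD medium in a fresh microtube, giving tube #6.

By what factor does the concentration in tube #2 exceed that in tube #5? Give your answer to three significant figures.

1.20 × 10^3

Step 1: 1.2 mL + 10.8 mL = 12 mL total → factor 12/1.2 = 10
Step 2: 1.5 mL brought to 11.25 mL → factor 11.25/1.5 = 7.5
Step 3: 4 mL + 56 mL = 60 mL total → factor 60/4 = 15
Step 4: 100 μL brought to 1 mL → factor 1000/100 = 10
Step 5: 200 μL brought to 1600 μL → factor 1600/200 = 8
Dilution factor to tube #2 = 75; to tube #5 = 90000
[tube #2]/[tube #5] = (factor to tube #5)/(factor to tube #2) = 90000/75 = 1.20 × 10^3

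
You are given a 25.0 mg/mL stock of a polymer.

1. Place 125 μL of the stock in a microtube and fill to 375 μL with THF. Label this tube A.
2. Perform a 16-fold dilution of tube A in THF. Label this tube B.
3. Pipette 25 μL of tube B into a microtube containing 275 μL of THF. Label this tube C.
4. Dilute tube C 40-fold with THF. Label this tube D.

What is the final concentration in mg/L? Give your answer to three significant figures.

1.09 mg/L

Step 1: 125 μL brought to 375 μL → factor 375/125 = 3
Step 2: 16-fold → factor 16
Step 3: 25 μL + 275 μL = 300 μL total → factor 300/25 = 12
Step 4: 40-fold → factor 40
Overall dilution factor = 3 × 16 × 12 × 40 = 23040
Final = 25.0 mg/mL / 23040 = 0.001085 mg/mL = 1.09 mg/L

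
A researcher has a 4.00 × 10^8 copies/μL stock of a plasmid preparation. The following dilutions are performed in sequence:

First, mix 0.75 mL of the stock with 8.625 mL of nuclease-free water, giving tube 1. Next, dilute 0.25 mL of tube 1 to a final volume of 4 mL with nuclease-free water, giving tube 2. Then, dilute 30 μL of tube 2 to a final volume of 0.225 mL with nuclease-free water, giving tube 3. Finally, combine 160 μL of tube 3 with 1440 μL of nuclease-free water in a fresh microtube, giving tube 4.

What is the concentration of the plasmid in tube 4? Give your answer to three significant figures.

Step 1: 0.75 mL + 8.625 mL = 9.375 mL total → factor 9.375/0.75 = 12.5
Step 2: 0.25 mL brought to 4 mL → factor 4/0.25 = 16
Step 3: 30 μL brought to 0.225 mL → factor 225/30 = 7.5
Step 4: 160 μL + 1440 μL = 1600 μL total → factor 1600/160 = 10
Overall dilution factor = 12.5 × 16 × 7.5 × 10 = 15000
Final = 4.00 × 10^8 copies/μL / 15000 = 2.67 × 10^4 copies/μL

2.67 × 10^4 copies/μL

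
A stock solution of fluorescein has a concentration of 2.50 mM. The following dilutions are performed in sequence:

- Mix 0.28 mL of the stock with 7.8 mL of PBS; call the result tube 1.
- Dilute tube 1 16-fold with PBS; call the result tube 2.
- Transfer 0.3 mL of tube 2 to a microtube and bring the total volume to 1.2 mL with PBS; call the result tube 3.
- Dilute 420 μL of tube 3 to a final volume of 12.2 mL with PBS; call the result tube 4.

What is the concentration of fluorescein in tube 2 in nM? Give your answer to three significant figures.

Step 1: 0.28 mL + 7.8 mL = 8.08 mL total → factor 8.08/0.28 = 28.857
Step 2: 16-fold → factor 16
Dilution factor through tube 2 = 28.857 × 16 = 461.71
[tube 2] = 2.50 mM / 461.71 = 0.005415 mM = 5.41 × 10^3 nM

5.41 × 10^3 nM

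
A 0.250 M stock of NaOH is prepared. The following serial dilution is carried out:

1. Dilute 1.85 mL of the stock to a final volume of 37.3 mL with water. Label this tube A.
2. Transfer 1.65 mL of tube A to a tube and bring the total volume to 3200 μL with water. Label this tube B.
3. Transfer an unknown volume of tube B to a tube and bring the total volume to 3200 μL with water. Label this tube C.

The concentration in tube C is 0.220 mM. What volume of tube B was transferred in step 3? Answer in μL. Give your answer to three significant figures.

110 μL

Step 1: 1.85 mL brought to 37.3 mL → factor 37.3/1.85 = 20.162
Step 2: 1.65 mL brought to 3200 μL → factor 3.2/1.65 = 1.9394
Step 3: v brought to 3200 μL → factor = 3200 μL/v
Product of known-step factors = 39.102
Overall factor = 0.250 M / (0.220 mM) = 1136.4
Step-3 factor = 1136.4 / 39.102 = 29.061
v = 3200 μL / 29.061 = 110 μL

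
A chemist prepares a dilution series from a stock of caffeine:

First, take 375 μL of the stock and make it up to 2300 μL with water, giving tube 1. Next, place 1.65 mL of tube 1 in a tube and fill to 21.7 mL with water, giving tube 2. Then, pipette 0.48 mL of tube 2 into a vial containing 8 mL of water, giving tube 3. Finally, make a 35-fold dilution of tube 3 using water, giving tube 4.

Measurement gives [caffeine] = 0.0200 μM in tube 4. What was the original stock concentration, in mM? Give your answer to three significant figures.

0.998 mM

Step 1: 375 μL brought to 2300 μL → factor 2300/375 = 6.1333
Step 2: 1.65 mL brought to 21.7 mL → factor 21.7/1.65 = 13.152
Step 3: 0.48 mL + 8 mL = 8.48 mL total → factor 8.48/0.48 = 17.667
Step 4: 35-fold → factor 35
Overall dilution factor = 6.1333 × 13.152 × 17.667 × 35 = 49876
Stock = 0.0200 μM × 49876 = 997.5 μM = 0.998 mM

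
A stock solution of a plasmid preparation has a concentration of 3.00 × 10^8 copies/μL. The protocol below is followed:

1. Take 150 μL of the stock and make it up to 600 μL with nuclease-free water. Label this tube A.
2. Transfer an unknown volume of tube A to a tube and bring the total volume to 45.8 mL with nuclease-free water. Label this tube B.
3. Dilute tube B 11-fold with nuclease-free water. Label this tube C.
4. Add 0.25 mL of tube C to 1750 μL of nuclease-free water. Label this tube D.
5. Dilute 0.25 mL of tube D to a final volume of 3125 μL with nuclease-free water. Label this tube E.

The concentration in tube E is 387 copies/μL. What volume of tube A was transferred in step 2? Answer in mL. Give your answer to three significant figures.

0.260 mL

Step 1: 150 μL brought to 600 μL → factor 600/150 = 4
Step 2: v brought to 45.8 mL → factor = 45.8 mL/v
Step 3: 11-fold → factor 11
Step 4: 0.25 mL + 1750 μL = 2 mL total → factor 2/0.25 = 8
Step 5: 0.25 mL brought to 3125 μL → factor 3.125/0.25 = 12.5
Product of known-step factors = 4400
Overall factor = 3.00 × 10^8 copies/μL / (387 copies/μL) = 7.7519 × 10^5
Step-2 factor = 7.7519 × 10^5 / 4400 = 176.18
v = 45.8 mL / 176.18 = 0.260 mL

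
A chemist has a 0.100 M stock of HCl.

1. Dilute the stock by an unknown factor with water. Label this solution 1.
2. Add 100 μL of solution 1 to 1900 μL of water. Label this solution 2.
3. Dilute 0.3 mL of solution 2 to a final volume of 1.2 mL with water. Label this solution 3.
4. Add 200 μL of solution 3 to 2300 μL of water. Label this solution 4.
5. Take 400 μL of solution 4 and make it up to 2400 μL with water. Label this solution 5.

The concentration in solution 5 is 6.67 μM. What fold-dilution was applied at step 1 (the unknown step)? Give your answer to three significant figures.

2.50-fold

Step 1: unknown factor x
Step 2: 100 μL + 1900 μL = 2000 μL total → factor 2000/100 = 20
Step 3: 0.3 mL brought to 1.2 mL → factor 1.2/0.3 = 4
Step 4: 200 μL + 2300 μL = 2500 μL total → factor 2500/200 = 12.5
Step 5: 400 μL brought to 2400 μL → factor 2400/400 = 6
Product of known-step factors = 6000
Overall factor = 0.100 M / (6.67 μM) = 14993
x = 14993 / 6000 = 2.50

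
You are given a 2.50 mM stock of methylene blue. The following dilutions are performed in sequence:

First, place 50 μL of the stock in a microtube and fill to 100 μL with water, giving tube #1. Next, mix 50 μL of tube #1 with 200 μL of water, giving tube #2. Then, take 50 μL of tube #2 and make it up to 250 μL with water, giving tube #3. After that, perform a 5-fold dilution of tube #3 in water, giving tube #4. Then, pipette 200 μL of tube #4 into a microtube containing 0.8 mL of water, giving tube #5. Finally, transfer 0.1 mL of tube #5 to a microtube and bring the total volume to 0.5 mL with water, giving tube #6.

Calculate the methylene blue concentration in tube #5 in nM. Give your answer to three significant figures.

Step 1: 50 μL brought to 100 μL → factor 100/50 = 2
Step 2: 50 μL + 200 μL = 250 μL total → factor 250/50 = 5
Step 3: 50 μL brought to 250 μL → factor 250/50 = 5
Step 4: 5-fold → factor 5
Step 5: 200 μL + 0.8 mL = 1000 μL total → factor 1000/200 = 5
Dilution factor through tube #5 = 2 × 5 × 5 × 5 × 5 = 1250
[tube #5] = 2.50 mM / 1250 = 0.002000 mM = 2.00 × 10^3 nM

2.00 × 10^3 nM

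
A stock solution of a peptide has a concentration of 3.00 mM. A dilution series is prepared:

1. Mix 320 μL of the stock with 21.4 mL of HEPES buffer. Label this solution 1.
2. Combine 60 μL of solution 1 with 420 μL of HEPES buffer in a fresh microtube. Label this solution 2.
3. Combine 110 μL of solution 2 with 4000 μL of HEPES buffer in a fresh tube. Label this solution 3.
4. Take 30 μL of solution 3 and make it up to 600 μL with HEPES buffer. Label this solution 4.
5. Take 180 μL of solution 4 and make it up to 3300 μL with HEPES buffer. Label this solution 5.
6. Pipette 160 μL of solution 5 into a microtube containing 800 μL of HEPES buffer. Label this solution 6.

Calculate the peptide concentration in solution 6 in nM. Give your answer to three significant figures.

Step 1: 320 μL + 21.4 mL = 21720 μL total → factor 21720/320 = 67.875
Step 2: 60 μL + 420 μL = 480 μL total → factor 480/60 = 8
Step 3: 110 μL + 4000 μL = 4110 μL total → factor 4110/110 = 37.364
Step 4: 30 μL brought to 600 μL → factor 600/30 = 20
Step 5: 180 μL brought to 3300 μL → factor 3300/180 = 18.333
Step 6: 160 μL + 800 μL = 960 μL total → factor 960/160 = 6
Dilution factor through solution 6 = 67.875 × 8 × 37.364 × 20 × 18.333 × 6 = 4.4635 × 10^7
[solution 6] = 3.00 mM / 4.4635 × 10^7 = 6.721 × 10^-8 mM = 0.0672 nM

0.0672 nM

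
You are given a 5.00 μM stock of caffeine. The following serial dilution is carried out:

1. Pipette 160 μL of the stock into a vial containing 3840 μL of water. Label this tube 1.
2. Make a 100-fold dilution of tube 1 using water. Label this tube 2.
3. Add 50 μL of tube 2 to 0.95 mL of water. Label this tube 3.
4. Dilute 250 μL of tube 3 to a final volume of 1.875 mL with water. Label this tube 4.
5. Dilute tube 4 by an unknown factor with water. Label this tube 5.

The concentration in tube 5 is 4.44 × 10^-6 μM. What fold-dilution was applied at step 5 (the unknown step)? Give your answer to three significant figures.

3.00-fold

Step 1: 160 μL + 3840 μL = 4000 μL total → factor 4000/160 = 25
Step 2: 100-fold → factor 100
Step 3: 50 μL + 0.95 mL = 1000 μL total → factor 1000/50 = 20
Step 4: 250 μL brought to 1.875 mL → factor 1875/250 = 7.5
Step 5: unknown factor x
Product of known-step factors = 3.75 × 10^5
Overall factor = 5.00 μM / (4.44 × 10^-6 μM) = 1.1261 × 10^6
x = 1.1261 × 10^6 / 3.75 × 10^5 = 3.00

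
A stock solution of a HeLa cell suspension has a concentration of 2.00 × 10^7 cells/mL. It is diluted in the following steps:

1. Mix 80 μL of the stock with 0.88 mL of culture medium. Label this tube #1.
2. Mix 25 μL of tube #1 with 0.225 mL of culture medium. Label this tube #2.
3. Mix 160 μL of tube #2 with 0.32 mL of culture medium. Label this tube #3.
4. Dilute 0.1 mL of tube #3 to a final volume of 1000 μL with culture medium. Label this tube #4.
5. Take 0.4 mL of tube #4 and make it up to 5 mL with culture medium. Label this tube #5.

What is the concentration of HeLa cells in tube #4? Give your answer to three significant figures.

Step 1: 80 μL + 0.88 mL = 960 μL total → factor 960/80 = 12
Step 2: 25 μL + 0.225 mL = 250 μL total → factor 250/25 = 10
Step 3: 160 μL + 0.32 mL = 480 μL total → factor 480/160 = 3
Step 4: 0.1 mL brought to 1000 μL → factor 1/0.1 = 10
Dilution factor through tube #4 = 12 × 10 × 3 × 10 = 3600
[tube #4] = 2.00 × 10^7 cells/mL / 3600 = 5.56 × 10^3 cells/mL

5.56 × 10^3 cells/mL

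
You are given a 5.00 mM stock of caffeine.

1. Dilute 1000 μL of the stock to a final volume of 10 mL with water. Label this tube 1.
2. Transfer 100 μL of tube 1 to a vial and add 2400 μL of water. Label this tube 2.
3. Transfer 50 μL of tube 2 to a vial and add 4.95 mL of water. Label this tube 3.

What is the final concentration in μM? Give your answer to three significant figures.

Step 1: 1000 μL brought to 10 mL → factor 10000/1000 = 10
Step 2: 100 μL + 2400 μL = 2500 μL total → factor 2500/100 = 25
Step 3: 50 μL + 4.95 mL = 5000 μL total → factor 5000/50 = 100
Overall dilution factor = 10 × 25 × 100 = 25000
Final = 5.00 mM / 25000 = 0.0002000 mM = 0.200 μM

0.200 μM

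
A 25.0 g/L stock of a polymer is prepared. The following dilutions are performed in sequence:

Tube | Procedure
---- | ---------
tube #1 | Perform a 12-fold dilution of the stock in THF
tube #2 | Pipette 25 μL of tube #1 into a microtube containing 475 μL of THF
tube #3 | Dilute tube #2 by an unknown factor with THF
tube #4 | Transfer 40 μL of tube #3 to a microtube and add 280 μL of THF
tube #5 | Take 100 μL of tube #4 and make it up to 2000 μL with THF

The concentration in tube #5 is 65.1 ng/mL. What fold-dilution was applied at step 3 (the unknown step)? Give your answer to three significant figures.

Step 1: 12-fold → factor 12
Step 2: 25 μL + 475 μL = 500 μL total → factor 500/25 = 20
Step 3: unknown factor x
Step 4: 40 μL + 280 μL = 320 μL total → factor 320/40 = 8
Step 5: 100 μL brought to 2000 μL → factor 2000/100 = 20
Product of known-step factors = 38400
Overall factor = 25.0 g/L / (65.1 ng/mL) = 3.8402 × 10^5
x = 3.8402 × 10^5 / 38400 = 10.0

10.0-fold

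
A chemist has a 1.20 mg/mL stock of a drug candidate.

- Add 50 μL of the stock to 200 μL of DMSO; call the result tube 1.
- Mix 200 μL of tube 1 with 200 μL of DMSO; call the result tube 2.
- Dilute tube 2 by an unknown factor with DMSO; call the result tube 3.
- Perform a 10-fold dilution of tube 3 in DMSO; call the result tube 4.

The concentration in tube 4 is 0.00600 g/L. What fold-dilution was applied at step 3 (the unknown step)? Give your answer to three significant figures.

2.00-fold

Step 1: 50 μL + 200 μL = 250 μL total → factor 250/50 = 5
Step 2: 200 μL + 200 μL = 400 μL total → factor 400/200 = 2
Step 3: unknown factor x
Step 4: 10-fold → factor 10
Product of known-step factors = 100
Overall factor = 1.20 mg/mL / (0.00600 g/L) = 200
x = 200 / 100 = 2.00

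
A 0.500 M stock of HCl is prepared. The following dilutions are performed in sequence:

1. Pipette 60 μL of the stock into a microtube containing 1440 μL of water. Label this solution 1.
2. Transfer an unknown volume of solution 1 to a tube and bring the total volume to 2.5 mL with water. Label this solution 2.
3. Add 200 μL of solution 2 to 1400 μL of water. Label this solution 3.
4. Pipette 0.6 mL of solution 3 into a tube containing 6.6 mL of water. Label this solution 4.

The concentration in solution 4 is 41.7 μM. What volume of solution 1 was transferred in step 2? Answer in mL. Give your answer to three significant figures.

Step 1: 60 μL + 1440 μL = 1500 μL total → factor 1500/60 = 25
Step 2: v brought to 2.5 mL → factor = 2.5 mL/v
Step 3: 200 μL + 1400 μL = 1600 μL total → factor 1600/200 = 8
Step 4: 0.6 mL + 6.6 mL = 7.2 mL total → factor 7.2/0.6 = 12
Product of known-step factors = 2400
Overall factor = 0.500 M / (41.7 μM) = 11990
Step-2 factor = 11990 / 2400 = 4.996
v = 2.5 mL / 4.996 = 0.500 mL

0.500 mL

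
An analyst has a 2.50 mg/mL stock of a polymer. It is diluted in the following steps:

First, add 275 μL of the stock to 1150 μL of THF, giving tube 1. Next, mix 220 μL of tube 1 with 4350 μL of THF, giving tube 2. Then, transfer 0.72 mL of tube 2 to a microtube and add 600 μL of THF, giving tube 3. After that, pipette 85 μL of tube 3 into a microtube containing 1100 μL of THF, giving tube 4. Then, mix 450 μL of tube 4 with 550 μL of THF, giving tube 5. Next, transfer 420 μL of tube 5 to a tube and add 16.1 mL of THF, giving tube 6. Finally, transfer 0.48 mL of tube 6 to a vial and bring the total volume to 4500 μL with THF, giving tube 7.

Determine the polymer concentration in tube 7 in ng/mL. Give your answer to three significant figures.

1.11 ng/mL

Step 1: 275 μL + 1150 μL = 1425 μL total → factor 1425/275 = 5.1818
Step 2: 220 μL + 4350 μL = 4570 μL total → factor 4570/220 = 20.773
Step 3: 0.72 mL + 600 μL = 1.32 mL total → factor 1.32/0.72 = 1.8333
Step 4: 85 μL + 1100 μL = 1185 μL total → factor 1185/85 = 13.941
Step 5: 450 μL + 550 μL = 1000 μL total → factor 1000/450 = 2.2222
Step 6: 420 μL + 16.1 mL = 16520 μL total → factor 16520/420 = 39.333
Step 7: 0.48 mL brought to 4500 μL → factor 4.5/0.48 = 9.375
Overall dilution factor = 5.1818 × 20.773 × 1.8333 × 13.941 × 2.2222 × 39.333 × 9.375 = 2.2544 × 10^6
Final = 2.50 mg/mL / 2.2544 × 10^6 = 1.109 × 10^-6 mg/mL = 1.11 ng/mL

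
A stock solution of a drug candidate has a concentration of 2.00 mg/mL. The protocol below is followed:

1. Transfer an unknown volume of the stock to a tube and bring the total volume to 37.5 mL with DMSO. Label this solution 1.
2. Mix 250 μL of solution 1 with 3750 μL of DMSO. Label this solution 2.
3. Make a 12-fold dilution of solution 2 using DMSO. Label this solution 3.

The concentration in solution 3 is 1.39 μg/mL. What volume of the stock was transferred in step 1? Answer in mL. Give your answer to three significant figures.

Step 1: v brought to 37.5 mL → factor = 37.5 mL/v
Step 2: 250 μL + 3750 μL = 4000 μL total → factor 4000/250 = 16
Step 3: 12-fold → factor 12
Product of known-step factors = 192
Overall factor = 2.00 mg/mL / (1.39 μg/mL) = 1438.8
Step-1 factor = 1438.8 / 192 = 7.494
v = 37.5 mL / 7.494 = 5.00 mL

5.00 mL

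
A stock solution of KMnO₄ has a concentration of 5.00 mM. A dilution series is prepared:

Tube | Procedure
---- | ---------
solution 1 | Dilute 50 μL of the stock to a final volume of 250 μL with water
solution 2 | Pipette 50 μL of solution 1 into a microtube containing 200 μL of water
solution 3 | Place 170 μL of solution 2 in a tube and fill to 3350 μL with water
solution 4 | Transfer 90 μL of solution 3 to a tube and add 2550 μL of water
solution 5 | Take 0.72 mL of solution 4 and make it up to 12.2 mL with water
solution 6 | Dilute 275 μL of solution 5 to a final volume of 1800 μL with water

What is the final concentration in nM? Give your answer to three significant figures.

3.12 nM

Step 1: 50 μL brought to 250 μL → factor 250/50 = 5
Step 2: 50 μL + 200 μL = 250 μL total → factor 250/50 = 5
Step 3: 170 μL brought to 3350 μL → factor 3350/170 = 19.706
Step 4: 90 μL + 2550 μL = 2640 μL total → factor 2640/90 = 29.333
Step 5: 0.72 mL brought to 12.2 mL → factor 12.2/0.72 = 16.944
Step 6: 275 μL brought to 1800 μL → factor 1800/275 = 6.5455
Overall dilution factor = 5 × 5 × 19.706 × 29.333 × 16.944 × 6.5455 = 1.6027 × 10^6
Final = 5.00 mM / 1.6027 × 10^6 = 3.120 × 10^-6 mM = 3.12 nM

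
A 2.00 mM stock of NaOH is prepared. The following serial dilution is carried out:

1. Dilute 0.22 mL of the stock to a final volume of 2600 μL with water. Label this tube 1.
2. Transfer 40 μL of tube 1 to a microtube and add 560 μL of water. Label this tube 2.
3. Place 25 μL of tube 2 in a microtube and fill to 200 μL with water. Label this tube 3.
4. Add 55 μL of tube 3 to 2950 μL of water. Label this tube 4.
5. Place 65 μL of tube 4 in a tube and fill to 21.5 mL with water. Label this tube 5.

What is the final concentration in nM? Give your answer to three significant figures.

0.0780 nM

Step 1: 0.22 mL brought to 2600 μL → factor 2.6/0.22 = 11.818
Step 2: 40 μL + 560 μL = 600 μL total → factor 600/40 = 15
Step 3: 25 μL brought to 200 μL → factor 200/25 = 8
Step 4: 55 μL + 2950 μL = 3005 μL total → factor 3005/55 = 54.636
Step 5: 65 μL brought to 21.5 mL → factor 21500/65 = 330.77
Overall dilution factor = 11.818 × 15 × 8 × 54.636 × 330.77 = 2.5629 × 10^7
Final = 2.00 mM / 2.5629 × 10^7 = 7.804 × 10^-8 mM = 0.0780 nM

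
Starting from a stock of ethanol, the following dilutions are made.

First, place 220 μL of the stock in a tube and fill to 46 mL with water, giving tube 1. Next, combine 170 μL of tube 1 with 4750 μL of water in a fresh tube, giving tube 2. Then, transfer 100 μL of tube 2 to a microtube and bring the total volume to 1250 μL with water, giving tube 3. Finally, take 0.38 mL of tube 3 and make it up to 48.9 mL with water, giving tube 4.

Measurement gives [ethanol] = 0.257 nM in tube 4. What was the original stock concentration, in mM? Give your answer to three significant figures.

2.50 mM

Step 1: 220 μL brought to 46 mL → factor 46000/220 = 209.09
Step 2: 170 μL + 4750 μL = 4920 μL total → factor 4920/170 = 28.941
Step 3: 100 μL brought to 1250 μL → factor 1250/100 = 12.5
Step 4: 0.38 mL brought to 48.9 mL → factor 48.9/0.38 = 128.68
Overall dilution factor = 209.09 × 28.941 × 12.5 × 128.68 = 9.7339 × 10^6
Stock = 0.257 nM × 9.7339 × 10^6 = 2.502 × 10^6 nM = 2.50 mM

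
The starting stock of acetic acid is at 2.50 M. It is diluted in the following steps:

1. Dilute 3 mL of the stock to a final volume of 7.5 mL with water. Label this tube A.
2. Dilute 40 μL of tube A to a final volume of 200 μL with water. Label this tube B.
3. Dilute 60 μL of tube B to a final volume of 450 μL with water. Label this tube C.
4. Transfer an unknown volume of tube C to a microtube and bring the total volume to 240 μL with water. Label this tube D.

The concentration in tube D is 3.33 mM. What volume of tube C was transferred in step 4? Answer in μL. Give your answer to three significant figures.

Step 1: 3 mL brought to 7.5 mL → factor 7.5/3 = 2.5
Step 2: 40 μL brought to 200 μL → factor 200/40 = 5
Step 3: 60 μL brought to 450 μL → factor 450/60 = 7.5
Step 4: v brought to 240 μL → factor = 240 μL/v
Product of known-step factors = 93.75
Overall factor = 2.50 M / (3.33 mM) = 750.75
Step-4 factor = 750.75 / 93.75 = 8.008
v = 240 μL / 8.008 = 30.0 μL

30.0 μL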